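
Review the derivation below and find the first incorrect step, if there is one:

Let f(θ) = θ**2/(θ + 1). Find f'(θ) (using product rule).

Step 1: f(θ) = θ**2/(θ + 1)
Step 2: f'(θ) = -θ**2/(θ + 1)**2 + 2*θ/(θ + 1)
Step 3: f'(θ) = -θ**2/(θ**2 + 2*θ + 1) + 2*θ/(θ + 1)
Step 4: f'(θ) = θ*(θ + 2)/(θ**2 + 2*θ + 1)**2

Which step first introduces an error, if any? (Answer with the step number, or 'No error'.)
Step 4

Step 4 is incorrect due to a wrong exponent.
The step shows: θ*(θ + 2)/(θ**2 + 2*θ + 1)**2
The correct value should be: θ*(θ + 2)/(θ**2 + 2*θ + 1)

Explanation: The exponent -1 on θ**2 + 2*θ + 1 was incorrectly written as -2: the term θ*(θ + 2)/(θ**2 + 2*θ + 1) was incorrectly written as θ*(θ + 2)/(θ**2 + 2*θ + 1)**2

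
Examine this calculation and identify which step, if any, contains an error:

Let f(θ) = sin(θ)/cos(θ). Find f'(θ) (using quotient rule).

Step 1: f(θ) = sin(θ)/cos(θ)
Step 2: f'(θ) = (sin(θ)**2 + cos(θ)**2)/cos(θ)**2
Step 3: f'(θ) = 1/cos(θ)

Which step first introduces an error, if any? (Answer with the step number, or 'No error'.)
Step 3

Step 3 is incorrect due to a wrong exponent.
The step shows: 1/cos(θ)
The correct value should be: cos(θ)**(-2)

Explanation: The exponent -2 on cos(θ) was incorrectly written as -1: the term cos(θ)**(-2) was incorrectly written as 1/cos(θ)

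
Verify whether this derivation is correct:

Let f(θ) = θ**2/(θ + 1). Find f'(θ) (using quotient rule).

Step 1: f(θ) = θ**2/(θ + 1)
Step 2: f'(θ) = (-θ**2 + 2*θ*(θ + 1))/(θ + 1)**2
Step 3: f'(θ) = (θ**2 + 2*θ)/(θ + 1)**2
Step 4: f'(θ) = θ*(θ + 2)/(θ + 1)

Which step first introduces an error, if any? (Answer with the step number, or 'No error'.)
Step 4

Step 4 is incorrect due to a wrong exponent.
The step shows: θ*(θ + 2)/(θ + 1)
The correct value should be: θ*(θ + 2)/(θ + 1)**2

Explanation: The exponent -2 on θ + 1 was incorrectly written as -1: the term θ*(θ + 2)/(θ + 1)**2 was incorrectly written as θ*(θ + 2)/(θ + 1)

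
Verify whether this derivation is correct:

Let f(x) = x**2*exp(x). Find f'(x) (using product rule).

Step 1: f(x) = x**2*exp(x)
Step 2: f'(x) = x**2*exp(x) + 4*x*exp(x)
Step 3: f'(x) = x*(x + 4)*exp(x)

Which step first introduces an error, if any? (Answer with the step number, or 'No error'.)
Step 2

Step 2 is incorrect due to a wrong coefficient.
The step shows: x**2*exp(x) + 4*x*exp(x)
The correct value should be: x**2*exp(x) + 2*x*exp(x)

Explanation: The coefficient 2 was incorrectly written as 4: the term 2*x*exp(x) was incorrectly written as 4*x*exp(x)
The later steps are derived from this incorrect expression, so the error originates in Step 2.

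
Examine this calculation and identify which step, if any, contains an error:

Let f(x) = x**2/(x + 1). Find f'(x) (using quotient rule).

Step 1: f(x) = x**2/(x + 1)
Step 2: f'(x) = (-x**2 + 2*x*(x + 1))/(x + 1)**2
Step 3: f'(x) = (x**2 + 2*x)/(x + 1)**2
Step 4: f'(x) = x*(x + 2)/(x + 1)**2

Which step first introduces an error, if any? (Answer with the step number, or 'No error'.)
No error

All steps in this derivation are correct.
The final answer f'(x) = x*(x + 2)/(x + 1)**2 is valid.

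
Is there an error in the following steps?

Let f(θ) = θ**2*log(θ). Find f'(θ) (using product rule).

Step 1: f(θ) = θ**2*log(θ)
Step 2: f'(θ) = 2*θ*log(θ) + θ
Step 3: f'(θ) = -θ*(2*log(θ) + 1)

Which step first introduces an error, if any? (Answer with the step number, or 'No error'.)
Step 3

Step 3 is incorrect due to a sign flip.
The step shows: -θ*(2*log(θ) + 1)
The correct value should be: θ*(2*log(θ) + 1)

Explanation: The sign of the whole expression was flipped: the term θ*(2*log(θ) + 1) was incorrectly written as -θ*(2*log(θ) + 1)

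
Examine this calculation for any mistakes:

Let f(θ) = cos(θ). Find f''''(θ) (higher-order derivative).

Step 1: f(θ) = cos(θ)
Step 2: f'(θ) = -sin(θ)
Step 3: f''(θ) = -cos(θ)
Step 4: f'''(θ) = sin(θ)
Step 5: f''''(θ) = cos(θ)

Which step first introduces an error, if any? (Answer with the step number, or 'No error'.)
No error

All steps in this derivation are correct.
The final answer f''''(θ) = cos(θ) is valid.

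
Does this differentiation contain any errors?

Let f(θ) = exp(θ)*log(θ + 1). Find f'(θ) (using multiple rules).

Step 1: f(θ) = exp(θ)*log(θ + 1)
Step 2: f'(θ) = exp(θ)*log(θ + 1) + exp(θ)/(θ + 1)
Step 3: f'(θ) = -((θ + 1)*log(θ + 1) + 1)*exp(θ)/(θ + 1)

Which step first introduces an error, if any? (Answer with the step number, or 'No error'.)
Step 3

Step 3 is incorrect due to a sign flip.
The step shows: -((θ + 1)*log(θ + 1) + 1)*exp(θ)/(θ + 1)
The correct value should be: ((θ + 1)*log(θ + 1) + 1)*exp(θ)/(θ + 1)

Explanation: The sign of the whole expression was flipped: the term ((θ + 1)*log(θ + 1) + 1)*exp(θ)/(θ + 1) was incorrectly written as -((θ + 1)*log(θ + 1) + 1)*exp(θ)/(θ + 1)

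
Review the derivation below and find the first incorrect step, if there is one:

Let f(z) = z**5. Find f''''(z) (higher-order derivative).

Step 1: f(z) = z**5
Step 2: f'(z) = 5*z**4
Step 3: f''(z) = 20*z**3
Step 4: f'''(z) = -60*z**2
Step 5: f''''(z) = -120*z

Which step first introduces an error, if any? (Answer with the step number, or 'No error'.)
Step 4

Step 4 is incorrect due to a sign flip.
The step shows: -60*z**2
The correct value should be: 60*z**2

Explanation: The sign of the whole expression was flipped: the term 60*z**2 was incorrectly written as -60*z**2
The later steps are derived from this incorrect expression, so the error originates in Step 4.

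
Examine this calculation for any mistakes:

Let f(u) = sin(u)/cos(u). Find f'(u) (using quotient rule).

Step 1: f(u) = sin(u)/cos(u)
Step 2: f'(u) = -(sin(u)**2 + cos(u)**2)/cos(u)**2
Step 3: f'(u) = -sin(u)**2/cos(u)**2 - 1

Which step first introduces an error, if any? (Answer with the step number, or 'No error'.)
Step 2

Step 2 is incorrect due to a sign flip.
The step shows: -(sin(u)**2 + cos(u)**2)/cos(u)**2
The correct value should be: (sin(u)**2 + cos(u)**2)/cos(u)**2

Explanation: The sign of the whole expression was flipped: the term (sin(u)**2 + cos(u)**2)/cos(u)**2 was incorrectly written as -(sin(u)**2 + cos(u)**2)/cos(u)**2
The later steps are derived from this incorrect expression, so the error originates in Step 2.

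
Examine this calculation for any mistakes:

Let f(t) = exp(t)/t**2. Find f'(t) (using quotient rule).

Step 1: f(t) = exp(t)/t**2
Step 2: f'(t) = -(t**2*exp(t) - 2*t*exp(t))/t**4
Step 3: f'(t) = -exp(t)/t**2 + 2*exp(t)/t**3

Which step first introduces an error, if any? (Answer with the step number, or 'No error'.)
Step 2

Step 2 is incorrect due to a sign flip.
The step shows: -(t**2*exp(t) - 2*t*exp(t))/t**4
The correct value should be: (t**2*exp(t) - 2*t*exp(t))/t**4

Explanation: The sign of the whole expression was flipped: the term (t**2*exp(t) - 2*t*exp(t))/t**4 was incorrectly written as -(t**2*exp(t) - 2*t*exp(t))/t**4
The later steps are derived from this incorrect expression, so the error originates in Step 2.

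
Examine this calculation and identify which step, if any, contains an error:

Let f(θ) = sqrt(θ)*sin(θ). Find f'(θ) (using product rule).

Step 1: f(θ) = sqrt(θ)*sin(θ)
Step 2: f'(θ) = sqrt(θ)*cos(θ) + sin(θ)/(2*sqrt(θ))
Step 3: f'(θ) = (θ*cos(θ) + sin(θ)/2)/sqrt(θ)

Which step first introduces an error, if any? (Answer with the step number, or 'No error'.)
No error

All steps in this derivation are correct.
The final answer f'(θ) = (θ*cos(θ) + sin(θ)/2)/sqrt(θ) is valid.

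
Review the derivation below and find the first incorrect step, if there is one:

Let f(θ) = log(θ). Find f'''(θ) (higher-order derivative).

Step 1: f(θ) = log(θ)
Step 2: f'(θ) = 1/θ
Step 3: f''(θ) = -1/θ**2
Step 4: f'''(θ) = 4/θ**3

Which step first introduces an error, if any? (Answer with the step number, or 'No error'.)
Step 4

Step 4 is incorrect due to a wrong coefficient.
The step shows: 4/θ**3
The correct value should be: 2/θ**3

Explanation: The coefficient 2 was incorrectly written as 4: the term 2/θ**3 was incorrectly written as 4/θ**3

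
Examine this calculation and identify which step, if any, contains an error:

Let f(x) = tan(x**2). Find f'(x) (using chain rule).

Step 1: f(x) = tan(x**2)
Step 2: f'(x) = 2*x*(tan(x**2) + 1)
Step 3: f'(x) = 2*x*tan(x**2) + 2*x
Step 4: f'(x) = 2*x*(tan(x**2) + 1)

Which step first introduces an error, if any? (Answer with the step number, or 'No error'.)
Step 2

Step 2 is incorrect due to a wrong exponent.
The step shows: 2*x*(tan(x**2) + 1)
The correct value should be: 2*x*(tan(x**2)**2 + 1)

Explanation: The exponent 2 on tan(x**2) was incorrectly written as 1: the term 2*x*(tan(x**2)**2 + 1) was incorrectly written as 2*x*(tan(x**2) + 1)
The later steps are derived from this incorrect expression, so the error originates in Step 2.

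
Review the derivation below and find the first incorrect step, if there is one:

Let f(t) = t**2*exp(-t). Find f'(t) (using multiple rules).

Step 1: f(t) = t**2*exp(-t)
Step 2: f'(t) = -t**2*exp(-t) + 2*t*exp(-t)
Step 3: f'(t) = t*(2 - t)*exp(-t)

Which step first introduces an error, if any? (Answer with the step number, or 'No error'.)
No error

All steps in this derivation are correct.
The final answer f'(t) = t*(2 - t)*exp(-t) is valid.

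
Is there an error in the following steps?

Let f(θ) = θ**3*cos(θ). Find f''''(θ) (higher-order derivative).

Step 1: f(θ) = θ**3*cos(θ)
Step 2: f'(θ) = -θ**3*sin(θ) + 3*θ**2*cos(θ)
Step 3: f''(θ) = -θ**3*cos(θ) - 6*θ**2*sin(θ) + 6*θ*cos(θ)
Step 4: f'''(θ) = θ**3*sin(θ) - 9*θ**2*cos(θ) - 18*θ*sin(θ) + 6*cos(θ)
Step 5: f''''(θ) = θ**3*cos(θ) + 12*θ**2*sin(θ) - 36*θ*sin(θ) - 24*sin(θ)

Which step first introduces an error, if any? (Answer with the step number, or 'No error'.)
Step 5

Step 5 is incorrect due to a wrong trig function.
The step shows: θ**3*cos(θ) + 12*θ**2*sin(θ) - 36*θ*sin(θ) - 24*sin(θ)
The correct value should be: θ**3*cos(θ) + 12*θ**2*sin(θ) - 36*θ*cos(θ) - 24*sin(θ)

Explanation: cos(θ) was incorrectly written as sin(θ): the term -36*θ*cos(θ) was incorrectly written as -36*θ*sin(θ)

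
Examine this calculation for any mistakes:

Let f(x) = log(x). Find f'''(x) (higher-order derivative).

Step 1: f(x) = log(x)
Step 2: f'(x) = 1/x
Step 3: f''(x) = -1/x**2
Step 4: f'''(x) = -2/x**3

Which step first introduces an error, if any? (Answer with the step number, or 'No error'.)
Step 4

Step 4 is incorrect due to a sign flip.
The step shows: -2/x**3
The correct value should be: 2/x**3

Explanation: The sign of the whole expression was flipped: the term 2/x**3 was incorrectly written as -2/x**3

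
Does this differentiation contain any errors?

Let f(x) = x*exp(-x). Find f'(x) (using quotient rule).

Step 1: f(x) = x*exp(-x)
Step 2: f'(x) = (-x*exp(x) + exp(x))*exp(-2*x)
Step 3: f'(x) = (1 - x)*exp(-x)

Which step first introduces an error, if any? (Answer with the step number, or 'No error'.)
No error

All steps in this derivation are correct.
The final answer f'(x) = (1 - x)*exp(-x) is valid.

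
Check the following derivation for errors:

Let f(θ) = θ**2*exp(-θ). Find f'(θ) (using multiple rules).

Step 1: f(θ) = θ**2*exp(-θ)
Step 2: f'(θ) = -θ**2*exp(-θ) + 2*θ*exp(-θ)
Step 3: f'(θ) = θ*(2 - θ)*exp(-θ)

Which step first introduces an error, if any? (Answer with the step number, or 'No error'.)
No error

All steps in this derivation are correct.
The final answer f'(θ) = θ*(2 - θ)*exp(-θ) is valid.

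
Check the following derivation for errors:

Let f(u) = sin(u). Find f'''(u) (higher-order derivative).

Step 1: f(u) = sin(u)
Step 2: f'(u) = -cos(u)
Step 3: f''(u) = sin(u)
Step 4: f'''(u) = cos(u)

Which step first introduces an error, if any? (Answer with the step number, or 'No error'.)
Step 2

Step 2 is incorrect due to a sign flip.
The step shows: -cos(u)
The correct value should be: cos(u)

Explanation: The sign of the whole expression was flipped: the term cos(u) was incorrectly written as -cos(u)
The later steps are derived from this incorrect expression, so the error originates in Step 2.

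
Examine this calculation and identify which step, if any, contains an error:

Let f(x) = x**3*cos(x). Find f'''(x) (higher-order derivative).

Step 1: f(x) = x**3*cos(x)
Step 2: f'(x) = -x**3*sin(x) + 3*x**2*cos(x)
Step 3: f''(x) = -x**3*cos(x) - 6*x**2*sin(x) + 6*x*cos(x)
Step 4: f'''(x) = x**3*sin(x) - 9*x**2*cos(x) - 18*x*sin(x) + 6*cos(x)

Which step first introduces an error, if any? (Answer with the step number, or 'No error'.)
No error

All steps in this derivation are correct.
The final answer f'''(x) = x**3*sin(x) - 9*x**2*cos(x) - 18*x*sin(x) + 6*cos(x) is valid.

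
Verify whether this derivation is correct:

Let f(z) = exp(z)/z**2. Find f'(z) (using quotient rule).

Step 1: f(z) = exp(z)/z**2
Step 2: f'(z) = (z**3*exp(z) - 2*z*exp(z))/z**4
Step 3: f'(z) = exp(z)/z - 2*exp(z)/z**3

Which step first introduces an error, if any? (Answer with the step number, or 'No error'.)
Step 2

Step 2 is incorrect due to a wrong exponent.
The step shows: (z**3*exp(z) - 2*z*exp(z))/z**4
The correct value should be: (z**2*exp(z) - 2*z*exp(z))/z**4

Explanation: The exponent 2 on z was incorrectly written as 3: the term (z**2*exp(z) - 2*z*exp(z))/z**4 was incorrectly written as (z**3*exp(z) - 2*z*exp(z))/z**4
The later steps are derived from this incorrect expression, so the error originates in Step 2.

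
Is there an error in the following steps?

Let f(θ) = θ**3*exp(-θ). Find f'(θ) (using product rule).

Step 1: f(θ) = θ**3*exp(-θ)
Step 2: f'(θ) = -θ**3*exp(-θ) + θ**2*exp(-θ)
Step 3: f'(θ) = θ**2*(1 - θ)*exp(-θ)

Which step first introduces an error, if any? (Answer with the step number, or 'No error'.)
Step 2

Step 2 is incorrect due to a wrong coefficient.
The step shows: -θ**3*exp(-θ) + θ**2*exp(-θ)
The correct value should be: -θ**3*exp(-θ) + 3*θ**2*exp(-θ)

Explanation: The coefficient 3 was incorrectly written as 1: the term 3*θ**2*exp(-θ) was incorrectly written as θ**2*exp(-θ)
The later steps are derived from this incorrect expression, so the error originates in Step 2.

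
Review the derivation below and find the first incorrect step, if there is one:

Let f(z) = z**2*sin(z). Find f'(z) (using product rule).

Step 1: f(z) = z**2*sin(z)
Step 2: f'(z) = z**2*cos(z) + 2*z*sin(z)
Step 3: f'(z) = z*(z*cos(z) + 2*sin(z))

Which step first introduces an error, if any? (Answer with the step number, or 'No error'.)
No error

All steps in this derivation are correct.
The final answer f'(z) = z*(z*cos(z) + 2*sin(z)) is valid.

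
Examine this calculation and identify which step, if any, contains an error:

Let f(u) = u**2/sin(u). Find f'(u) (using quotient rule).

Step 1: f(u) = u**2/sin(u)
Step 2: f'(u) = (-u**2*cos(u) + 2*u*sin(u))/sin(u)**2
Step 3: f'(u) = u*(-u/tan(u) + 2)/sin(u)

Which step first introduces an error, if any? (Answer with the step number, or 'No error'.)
No error

All steps in this derivation are correct.
The final answer f'(u) = u*(-u/tan(u) + 2)/sin(u) is valid.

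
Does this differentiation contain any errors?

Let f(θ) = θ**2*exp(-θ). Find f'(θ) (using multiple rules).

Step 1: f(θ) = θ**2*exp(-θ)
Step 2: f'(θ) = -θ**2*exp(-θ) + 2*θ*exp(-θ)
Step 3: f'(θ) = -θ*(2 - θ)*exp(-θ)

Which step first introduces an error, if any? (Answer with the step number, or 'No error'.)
Step 3

Step 3 is incorrect due to a sign flip.
The step shows: -θ*(2 - θ)*exp(-θ)
The correct value should be: θ*(2 - θ)*exp(-θ)

Explanation: The sign of the whole expression was flipped: the term θ*(2 - θ)*exp(-θ) was incorrectly written as -θ*(2 - θ)*exp(-θ)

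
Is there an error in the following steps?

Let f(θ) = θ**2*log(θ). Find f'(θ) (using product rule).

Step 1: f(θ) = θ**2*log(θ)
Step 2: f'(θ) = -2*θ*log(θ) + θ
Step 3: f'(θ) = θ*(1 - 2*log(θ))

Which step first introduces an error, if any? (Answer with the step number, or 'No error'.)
Step 2

Step 2 is incorrect due to a sign flip.
The step shows: -2*θ*log(θ) + θ
The correct value should be: 2*θ*log(θ) + θ

Explanation: The sign of one term was flipped: the term 2*θ*log(θ) was incorrectly written as -2*θ*log(θ)
The later steps are derived from this incorrect expression, so the error originates in Step 2.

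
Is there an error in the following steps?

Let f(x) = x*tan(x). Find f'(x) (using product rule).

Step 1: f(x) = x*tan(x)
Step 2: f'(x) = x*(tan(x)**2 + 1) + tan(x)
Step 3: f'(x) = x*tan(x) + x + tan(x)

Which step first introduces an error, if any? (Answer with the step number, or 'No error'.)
Step 3

Step 3 is incorrect due to a wrong exponent.
The step shows: x*tan(x) + x + tan(x)
The correct value should be: x*tan(x)**2 + x + tan(x)

Explanation: The exponent 2 on tan(x) was incorrectly written as 1: the term x*tan(x)**2 was incorrectly written as x*tan(x)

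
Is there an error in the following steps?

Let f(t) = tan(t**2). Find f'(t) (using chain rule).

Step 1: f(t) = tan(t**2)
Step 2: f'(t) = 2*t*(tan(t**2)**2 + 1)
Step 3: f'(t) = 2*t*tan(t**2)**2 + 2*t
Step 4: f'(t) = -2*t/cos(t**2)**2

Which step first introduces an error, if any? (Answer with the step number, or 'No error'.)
Step 4

Step 4 is incorrect due to a sign flip.
The step shows: -2*t/cos(t**2)**2
The correct value should be: 2*t/cos(t**2)**2

Explanation: The sign of the whole expression was flipped: the term 2*t/cos(t**2)**2 was incorrectly written as -2*t/cos(t**2)**2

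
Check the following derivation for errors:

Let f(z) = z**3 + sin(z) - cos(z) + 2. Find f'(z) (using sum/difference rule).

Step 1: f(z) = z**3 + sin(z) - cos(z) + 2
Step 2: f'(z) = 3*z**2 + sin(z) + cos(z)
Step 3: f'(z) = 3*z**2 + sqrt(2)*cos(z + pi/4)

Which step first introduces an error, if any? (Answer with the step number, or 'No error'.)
Step 3

Step 3 is incorrect due to a wrong trig function.
The step shows: 3*z**2 + sqrt(2)*cos(z + pi/4)
The correct value should be: 3*z**2 + sqrt(2)*sin(z + pi/4)

Explanation: sin(z + pi/4) was incorrectly written as cos(z + pi/4): the term sqrt(2)*sin(z + pi/4) was incorrectly written as sqrt(2)*cos(z + pi/4)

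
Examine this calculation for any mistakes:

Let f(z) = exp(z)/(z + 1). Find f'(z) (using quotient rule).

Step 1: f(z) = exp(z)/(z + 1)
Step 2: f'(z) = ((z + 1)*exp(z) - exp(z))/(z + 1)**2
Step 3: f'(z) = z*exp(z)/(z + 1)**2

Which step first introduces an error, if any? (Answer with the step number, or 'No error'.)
No error

All steps in this derivation are correct.
The final answer f'(z) = z*exp(z)/(z + 1)**2 is valid.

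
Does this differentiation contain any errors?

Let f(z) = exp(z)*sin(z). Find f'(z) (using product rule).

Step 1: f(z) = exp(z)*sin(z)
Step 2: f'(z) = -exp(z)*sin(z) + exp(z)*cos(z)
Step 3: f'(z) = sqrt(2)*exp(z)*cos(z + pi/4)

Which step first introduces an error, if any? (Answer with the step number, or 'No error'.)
Step 2

Step 2 is incorrect due to a sign flip.
The step shows: -exp(z)*sin(z) + exp(z)*cos(z)
The correct value should be: exp(z)*sin(z) + exp(z)*cos(z)

Explanation: The sign of one term was flipped: the term exp(z)*sin(z) was incorrectly written as -exp(z)*sin(z)
The later steps are derived from this incorrect expression, so the error originates in Step 2.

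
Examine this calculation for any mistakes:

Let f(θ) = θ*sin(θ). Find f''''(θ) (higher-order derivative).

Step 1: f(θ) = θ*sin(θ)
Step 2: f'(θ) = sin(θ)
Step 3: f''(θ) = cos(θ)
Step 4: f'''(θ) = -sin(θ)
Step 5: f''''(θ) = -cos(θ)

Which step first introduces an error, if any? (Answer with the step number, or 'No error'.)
Step 2

Step 2 is incorrect due to a dropped term.
The step shows: sin(θ)
The correct value should be: θ*cos(θ) + sin(θ)

Explanation: A term was dropped: the term θ*cos(θ) was incorrectly omitted
The later steps are derived from this incorrect expression, so the error originates in Step 2.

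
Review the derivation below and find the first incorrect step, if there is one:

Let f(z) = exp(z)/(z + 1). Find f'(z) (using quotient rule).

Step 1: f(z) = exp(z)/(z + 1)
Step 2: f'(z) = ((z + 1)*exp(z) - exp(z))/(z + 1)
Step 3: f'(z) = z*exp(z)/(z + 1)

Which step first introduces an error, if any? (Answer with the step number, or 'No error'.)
Step 2

Step 2 is incorrect due to a wrong exponent.
The step shows: ((z + 1)*exp(z) - exp(z))/(z + 1)
The correct value should be: ((z + 1)*exp(z) - exp(z))/(z + 1)**2

Explanation: The exponent -2 on z + 1 was incorrectly written as -1: the term ((z + 1)*exp(z) - exp(z))/(z + 1)**2 was incorrectly written as ((z + 1)*exp(z) - exp(z))/(z + 1)
The later steps are derived from this incorrect expression, so the error originates in Step 2.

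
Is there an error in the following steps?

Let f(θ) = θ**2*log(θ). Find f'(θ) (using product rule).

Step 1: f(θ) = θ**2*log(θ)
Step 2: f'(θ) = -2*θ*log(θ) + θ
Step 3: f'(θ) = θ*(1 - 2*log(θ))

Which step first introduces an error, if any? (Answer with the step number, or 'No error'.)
Step 2

Step 2 is incorrect due to a sign flip.
The step shows: -2*θ*log(θ) + θ
The correct value should be: 2*θ*log(θ) + θ

Explanation: The sign of one term was flipped: the term 2*θ*log(θ) was incorrectly written as -2*θ*log(θ)
The later steps are derived from this incorrect expression, so the error originates in Step 2.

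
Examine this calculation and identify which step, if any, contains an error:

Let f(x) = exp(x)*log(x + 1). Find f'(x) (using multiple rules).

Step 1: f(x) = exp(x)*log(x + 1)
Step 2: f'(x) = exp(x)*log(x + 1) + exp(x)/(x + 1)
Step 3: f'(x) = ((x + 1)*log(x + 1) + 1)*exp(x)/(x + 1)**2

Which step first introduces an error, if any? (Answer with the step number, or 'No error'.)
Step 3

Step 3 is incorrect due to a wrong exponent.
The step shows: ((x + 1)*log(x + 1) + 1)*exp(x)/(x + 1)**2
The correct value should be: ((x + 1)*log(x + 1) + 1)*exp(x)/(x + 1)

Explanation: The exponent -1 on x + 1 was incorrectly written as -2: the term ((x + 1)*log(x + 1) + 1)*exp(x)/(x + 1) was incorrectly written as ((x + 1)*log(x + 1) + 1)*exp(x)/(x + 1)**2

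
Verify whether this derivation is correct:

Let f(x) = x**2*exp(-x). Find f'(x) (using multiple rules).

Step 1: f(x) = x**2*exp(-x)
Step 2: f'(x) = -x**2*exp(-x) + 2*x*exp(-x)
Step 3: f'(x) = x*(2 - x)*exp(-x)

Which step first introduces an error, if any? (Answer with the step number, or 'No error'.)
No error

All steps in this derivation are correct.
The final answer f'(x) = x*(2 - x)*exp(-x) is valid.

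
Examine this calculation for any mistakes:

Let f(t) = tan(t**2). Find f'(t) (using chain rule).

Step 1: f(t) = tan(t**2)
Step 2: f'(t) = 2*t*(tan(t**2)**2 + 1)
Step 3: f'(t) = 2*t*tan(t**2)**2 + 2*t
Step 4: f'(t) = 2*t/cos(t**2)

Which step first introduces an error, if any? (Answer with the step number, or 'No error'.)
Step 4

Step 4 is incorrect due to a wrong exponent.
The step shows: 2*t/cos(t**2)
The correct value should be: 2*t/cos(t**2)**2

Explanation: The exponent -2 on cos(t**2) was incorrectly written as -1: the term 2*t/cos(t**2)**2 was incorrectly written as 2*t/cos(t**2)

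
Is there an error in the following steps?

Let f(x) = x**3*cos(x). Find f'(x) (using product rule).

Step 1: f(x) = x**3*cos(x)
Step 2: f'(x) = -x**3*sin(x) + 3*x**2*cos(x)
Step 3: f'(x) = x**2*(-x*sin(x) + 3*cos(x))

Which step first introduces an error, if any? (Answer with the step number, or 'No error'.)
No error

All steps in this derivation are correct.
The final answer f'(x) = x**2*(-x*sin(x) + 3*cos(x)) is valid.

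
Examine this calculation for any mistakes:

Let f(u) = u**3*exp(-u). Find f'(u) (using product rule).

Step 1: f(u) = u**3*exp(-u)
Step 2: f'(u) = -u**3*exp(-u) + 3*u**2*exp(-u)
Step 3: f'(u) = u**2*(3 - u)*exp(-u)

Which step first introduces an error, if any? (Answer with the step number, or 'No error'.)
No error

All steps in this derivation are correct.
The final answer f'(u) = u**2*(3 - u)*exp(-u) is valid.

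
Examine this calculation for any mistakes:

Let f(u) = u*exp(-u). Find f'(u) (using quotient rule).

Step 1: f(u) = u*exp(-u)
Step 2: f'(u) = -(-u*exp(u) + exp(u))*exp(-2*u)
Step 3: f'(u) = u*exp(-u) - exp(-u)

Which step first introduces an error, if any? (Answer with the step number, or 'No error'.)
Step 2

Step 2 is incorrect due to a sign flip.
The step shows: -(-u*exp(u) + exp(u))*exp(-2*u)
The correct value should be: (-u*exp(u) + exp(u))*exp(-2*u)

Explanation: The sign of the whole expression was flipped: the term (-u*exp(u) + exp(u))*exp(-2*u) was incorrectly written as -(-u*exp(u) + exp(u))*exp(-2*u)
The later steps are derived from this incorrect expression, so the error originates in Step 2.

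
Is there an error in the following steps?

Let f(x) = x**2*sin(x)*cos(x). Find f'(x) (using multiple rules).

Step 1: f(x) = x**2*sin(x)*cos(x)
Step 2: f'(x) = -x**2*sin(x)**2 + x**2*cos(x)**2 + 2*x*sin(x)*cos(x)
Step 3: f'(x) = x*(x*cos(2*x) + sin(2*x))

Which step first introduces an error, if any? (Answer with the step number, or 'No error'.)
No error

All steps in this derivation are correct.
The final answer f'(x) = x*(x*cos(2*x) + sin(2*x)) is valid.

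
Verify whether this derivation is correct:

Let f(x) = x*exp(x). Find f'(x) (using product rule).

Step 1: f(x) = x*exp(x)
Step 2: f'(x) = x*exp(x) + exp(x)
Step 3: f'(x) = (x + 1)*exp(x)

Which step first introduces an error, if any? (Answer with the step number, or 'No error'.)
No error

All steps in this derivation are correct.
The final answer f'(x) = (x + 1)*exp(x) is valid.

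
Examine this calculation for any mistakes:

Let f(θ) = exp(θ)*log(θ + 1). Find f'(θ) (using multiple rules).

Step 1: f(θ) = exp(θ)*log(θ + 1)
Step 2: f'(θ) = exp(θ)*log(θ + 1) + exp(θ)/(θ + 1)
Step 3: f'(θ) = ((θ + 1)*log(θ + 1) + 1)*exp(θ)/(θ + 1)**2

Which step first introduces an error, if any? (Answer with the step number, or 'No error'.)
Step 3

Step 3 is incorrect due to a wrong exponent.
The step shows: ((θ + 1)*log(θ + 1) + 1)*exp(θ)/(θ + 1)**2
The correct value should be: ((θ + 1)*log(θ + 1) + 1)*exp(θ)/(θ + 1)

Explanation: The exponent -1 on θ + 1 was incorrectly written as -2: the term ((θ + 1)*log(θ + 1) + 1)*exp(θ)/(θ + 1) was incorrectly written as ((θ + 1)*log(θ + 1) + 1)*exp(θ)/(θ + 1)**2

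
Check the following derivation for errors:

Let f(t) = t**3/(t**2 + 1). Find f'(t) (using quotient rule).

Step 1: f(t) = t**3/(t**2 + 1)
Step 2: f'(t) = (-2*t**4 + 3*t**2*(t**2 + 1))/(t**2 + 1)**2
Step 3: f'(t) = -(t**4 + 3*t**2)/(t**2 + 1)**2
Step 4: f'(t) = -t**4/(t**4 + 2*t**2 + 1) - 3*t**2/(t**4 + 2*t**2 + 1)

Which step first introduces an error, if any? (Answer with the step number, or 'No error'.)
Step 3

Step 3 is incorrect due to a sign flip.
The step shows: -(t**4 + 3*t**2)/(t**2 + 1)**2
The correct value should be: (t**4 + 3*t**2)/(t**2 + 1)**2

Explanation: The sign of the whole expression was flipped: the term (t**4 + 3*t**2)/(t**2 + 1)**2 was incorrectly written as -(t**4 + 3*t**2)/(t**2 + 1)**2
The later steps are derived from this incorrect expression, so the error originates in Step 3.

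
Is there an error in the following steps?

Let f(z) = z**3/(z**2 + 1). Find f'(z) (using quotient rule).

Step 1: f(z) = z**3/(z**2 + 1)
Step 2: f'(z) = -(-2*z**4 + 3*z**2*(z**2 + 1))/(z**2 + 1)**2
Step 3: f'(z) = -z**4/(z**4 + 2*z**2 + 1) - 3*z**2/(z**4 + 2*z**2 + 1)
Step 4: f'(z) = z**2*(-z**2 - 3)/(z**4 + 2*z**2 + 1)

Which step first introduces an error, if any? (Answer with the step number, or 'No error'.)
Step 2

Step 2 is incorrect due to a sign flip.
The step shows: -(-2*z**4 + 3*z**2*(z**2 + 1))/(z**2 + 1)**2
The correct value should be: (-2*z**4 + 3*z**2*(z**2 + 1))/(z**2 + 1)**2

Explanation: The sign of the whole expression was flipped: the term (-2*z**4 + 3*z**2*(z**2 + 1))/(z**2 + 1)**2 was incorrectly written as -(-2*z**4 + 3*z**2*(z**2 + 1))/(z**2 + 1)**2
The later steps are derived from this incorrect expression, so the error originates in Step 2.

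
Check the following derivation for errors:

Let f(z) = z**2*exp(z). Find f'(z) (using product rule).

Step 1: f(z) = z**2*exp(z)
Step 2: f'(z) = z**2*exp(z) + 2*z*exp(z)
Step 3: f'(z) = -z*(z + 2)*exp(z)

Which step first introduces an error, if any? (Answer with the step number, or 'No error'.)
Step 3

Step 3 is incorrect due to a sign flip.
The step shows: -z*(z + 2)*exp(z)
The correct value should be: z*(z + 2)*exp(z)

Explanation: The sign of the whole expression was flipped: the term z*(z + 2)*exp(z) was incorrectly written as -z*(z + 2)*exp(z)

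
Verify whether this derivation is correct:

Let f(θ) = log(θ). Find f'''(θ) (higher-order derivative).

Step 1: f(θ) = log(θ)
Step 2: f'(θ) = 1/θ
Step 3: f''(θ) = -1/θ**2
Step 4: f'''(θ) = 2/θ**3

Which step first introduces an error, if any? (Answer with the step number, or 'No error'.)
No error

All steps in this derivation are correct.
The final answer f'''(θ) = 2/θ**3 is valid.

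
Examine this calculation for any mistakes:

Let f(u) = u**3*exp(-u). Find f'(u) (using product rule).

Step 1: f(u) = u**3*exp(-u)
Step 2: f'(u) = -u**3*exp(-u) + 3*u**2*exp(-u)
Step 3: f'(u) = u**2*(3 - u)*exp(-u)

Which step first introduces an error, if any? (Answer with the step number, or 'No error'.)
No error

All steps in this derivation are correct.
The final answer f'(u) = u**2*(3 - u)*exp(-u) is valid.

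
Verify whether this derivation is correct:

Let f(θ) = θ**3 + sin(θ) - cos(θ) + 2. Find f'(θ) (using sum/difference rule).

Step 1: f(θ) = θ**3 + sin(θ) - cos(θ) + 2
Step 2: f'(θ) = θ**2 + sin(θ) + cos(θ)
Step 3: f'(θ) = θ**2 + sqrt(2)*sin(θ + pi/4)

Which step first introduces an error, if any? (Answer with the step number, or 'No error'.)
Step 2

Step 2 is incorrect due to a wrong coefficient.
The step shows: θ**2 + sin(θ) + cos(θ)
The correct value should be: 3*θ**2 + sin(θ) + cos(θ)

Explanation: The coefficient 3 was incorrectly written as 1: the term 3*θ**2 was incorrectly written as θ**2
The later steps are derived from this incorrect expression, so the error originates in Step 2.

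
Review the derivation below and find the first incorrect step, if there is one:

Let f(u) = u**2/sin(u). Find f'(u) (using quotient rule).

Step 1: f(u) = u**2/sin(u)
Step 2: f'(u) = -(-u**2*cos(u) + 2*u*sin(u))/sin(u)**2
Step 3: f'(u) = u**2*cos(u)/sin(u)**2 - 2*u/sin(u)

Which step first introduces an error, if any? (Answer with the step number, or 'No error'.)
Step 2

Step 2 is incorrect due to a sign flip.
The step shows: -(-u**2*cos(u) + 2*u*sin(u))/sin(u)**2
The correct value should be: (-u**2*cos(u) + 2*u*sin(u))/sin(u)**2

Explanation: The sign of the whole expression was flipped: the term (-u**2*cos(u) + 2*u*sin(u))/sin(u)**2 was incorrectly written as -(-u**2*cos(u) + 2*u*sin(u))/sin(u)**2
The later steps are derived from this incorrect expression, so the error originates in Step 2.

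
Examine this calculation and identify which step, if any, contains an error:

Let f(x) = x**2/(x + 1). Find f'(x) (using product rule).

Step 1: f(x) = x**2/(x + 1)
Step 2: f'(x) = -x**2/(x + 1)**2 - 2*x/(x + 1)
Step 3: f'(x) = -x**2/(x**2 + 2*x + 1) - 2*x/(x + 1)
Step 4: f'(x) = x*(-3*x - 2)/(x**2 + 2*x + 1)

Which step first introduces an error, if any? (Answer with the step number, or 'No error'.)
Step 2

Step 2 is incorrect due to a sign flip.
The step shows: -x**2/(x + 1)**2 - 2*x/(x + 1)
The correct value should be: -x**2/(x + 1)**2 + 2*x/(x + 1)

Explanation: The sign of one term was flipped: the term 2*x/(x + 1) was incorrectly written as -2*x/(x + 1)
The later steps are derived from this incorrect expression, so the error originates in Step 2.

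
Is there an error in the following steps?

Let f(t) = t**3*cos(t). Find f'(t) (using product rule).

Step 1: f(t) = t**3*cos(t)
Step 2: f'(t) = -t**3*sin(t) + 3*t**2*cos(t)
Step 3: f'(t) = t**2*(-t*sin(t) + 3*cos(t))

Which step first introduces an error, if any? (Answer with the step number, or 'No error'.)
No error

All steps in this derivation are correct.
The final answer f'(t) = t**2*(-t*sin(t) + 3*cos(t)) is valid.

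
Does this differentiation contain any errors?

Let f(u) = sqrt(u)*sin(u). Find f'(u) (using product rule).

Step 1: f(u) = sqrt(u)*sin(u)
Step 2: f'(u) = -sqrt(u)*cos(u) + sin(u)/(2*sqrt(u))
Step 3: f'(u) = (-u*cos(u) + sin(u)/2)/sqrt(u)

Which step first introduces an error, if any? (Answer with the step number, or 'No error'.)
Step 2

Step 2 is incorrect due to a sign flip.
The step shows: -sqrt(u)*cos(u) + sin(u)/(2*sqrt(u))
The correct value should be: sqrt(u)*cos(u) + sin(u)/(2*sqrt(u))

Explanation: The sign of one term was flipped: the term sqrt(u)*cos(u) was incorrectly written as -sqrt(u)*cos(u)
The later steps are derived from this incorrect expression, so the error originates in Step 2.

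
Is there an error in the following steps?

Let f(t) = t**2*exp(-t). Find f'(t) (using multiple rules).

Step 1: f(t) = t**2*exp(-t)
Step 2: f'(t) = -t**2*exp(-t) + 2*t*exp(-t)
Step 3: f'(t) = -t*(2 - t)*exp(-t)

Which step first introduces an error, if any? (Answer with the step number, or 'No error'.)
Step 3

Step 3 is incorrect due to a sign flip.
The step shows: -t*(2 - t)*exp(-t)
The correct value should be: t*(2 - t)*exp(-t)

Explanation: The sign of the whole expression was flipped: the term t*(2 - t)*exp(-t) was incorrectly written as -t*(2 - t)*exp(-t)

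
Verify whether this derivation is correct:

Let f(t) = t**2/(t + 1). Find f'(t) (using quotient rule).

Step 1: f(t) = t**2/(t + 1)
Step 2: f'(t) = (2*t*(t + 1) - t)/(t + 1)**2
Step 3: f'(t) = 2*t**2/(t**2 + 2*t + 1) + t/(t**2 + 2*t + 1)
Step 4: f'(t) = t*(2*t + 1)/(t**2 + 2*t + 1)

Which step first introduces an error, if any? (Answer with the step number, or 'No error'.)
Step 2

Step 2 is incorrect due to a wrong exponent.
The step shows: (2*t*(t + 1) - t)/(t + 1)**2
The correct value should be: (-t**2 + 2*t*(t + 1))/(t + 1)**2

Explanation: The exponent 2 on t was incorrectly written as 1: the term (-t**2 + 2*t*(t + 1))/(t + 1)**2 was incorrectly written as (2*t*(t + 1) - t)/(t + 1)**2
The later steps are derived from this incorrect expression, so the error originates in Step 2.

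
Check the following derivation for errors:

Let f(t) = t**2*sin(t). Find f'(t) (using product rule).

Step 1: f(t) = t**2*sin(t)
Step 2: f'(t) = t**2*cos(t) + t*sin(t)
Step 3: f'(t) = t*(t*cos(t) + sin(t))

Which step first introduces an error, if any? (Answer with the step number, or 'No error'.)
Step 2

Step 2 is incorrect due to a wrong coefficient.
The step shows: t**2*cos(t) + t*sin(t)
The correct value should be: t**2*cos(t) + 2*t*sin(t)

Explanation: The coefficient 2 was incorrectly written as 1: the term 2*t*sin(t) was incorrectly written as t*sin(t)
The later steps are derived from this incorrect expression, so the error originates in Step 2.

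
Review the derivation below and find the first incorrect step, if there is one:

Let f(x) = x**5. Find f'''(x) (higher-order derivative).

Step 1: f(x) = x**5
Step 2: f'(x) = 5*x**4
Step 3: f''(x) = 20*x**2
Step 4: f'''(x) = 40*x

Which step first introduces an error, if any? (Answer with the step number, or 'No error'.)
Step 3

Step 3 is incorrect due to a wrong exponent.
The step shows: 20*x**2
The correct value should be: 20*x**3

Explanation: The exponent 3 on x was incorrectly written as 2: the term 20*x**3 was incorrectly written as 20*x**2
The later steps are derived from this incorrect expression, so the error originates in Step 3.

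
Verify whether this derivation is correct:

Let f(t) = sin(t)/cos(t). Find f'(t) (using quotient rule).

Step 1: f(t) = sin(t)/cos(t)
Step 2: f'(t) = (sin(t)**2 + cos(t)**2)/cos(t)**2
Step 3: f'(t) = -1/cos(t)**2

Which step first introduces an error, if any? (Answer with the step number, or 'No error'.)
Step 3

Step 3 is incorrect due to a sign flip.
The step shows: -1/cos(t)**2
The correct value should be: cos(t)**(-2)

Explanation: The sign of the whole expression was flipped: the term cos(t)**(-2) was incorrectly written as -1/cos(t)**2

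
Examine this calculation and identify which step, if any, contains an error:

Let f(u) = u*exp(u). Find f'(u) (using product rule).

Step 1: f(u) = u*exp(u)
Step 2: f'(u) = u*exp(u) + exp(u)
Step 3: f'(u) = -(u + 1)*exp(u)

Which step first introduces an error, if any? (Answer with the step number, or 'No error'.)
Step 3

Step 3 is incorrect due to a sign flip.
The step shows: -(u + 1)*exp(u)
The correct value should be: (u + 1)*exp(u)

Explanation: The sign of the whole expression was flipped: the term (u + 1)*exp(u) was incorrectly written as -(u + 1)*exp(u)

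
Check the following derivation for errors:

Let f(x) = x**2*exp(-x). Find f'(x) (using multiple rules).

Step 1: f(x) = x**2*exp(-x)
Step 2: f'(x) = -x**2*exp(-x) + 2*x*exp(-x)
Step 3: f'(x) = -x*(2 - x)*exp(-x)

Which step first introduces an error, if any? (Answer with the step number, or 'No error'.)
Step 3

Step 3 is incorrect due to a sign flip.
The step shows: -x*(2 - x)*exp(-x)
The correct value should be: x*(2 - x)*exp(-x)

Explanation: The sign of the whole expression was flipped: the term x*(2 - x)*exp(-x) was incorrectly written as -x*(2 - x)*exp(-x)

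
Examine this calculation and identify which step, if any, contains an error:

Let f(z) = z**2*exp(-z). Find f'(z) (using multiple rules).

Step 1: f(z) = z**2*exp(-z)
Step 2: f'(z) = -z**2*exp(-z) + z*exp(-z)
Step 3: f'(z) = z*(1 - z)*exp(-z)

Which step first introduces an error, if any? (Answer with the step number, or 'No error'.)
Step 2

Step 2 is incorrect due to a wrong coefficient.
The step shows: -z**2*exp(-z) + z*exp(-z)
The correct value should be: -z**2*exp(-z) + 2*z*exp(-z)

Explanation: The coefficient 2 was incorrectly written as 1: the term 2*z*exp(-z) was incorrectly written as z*exp(-z)
The later steps are derived from this incorrect expression, so the error originates in Step 2.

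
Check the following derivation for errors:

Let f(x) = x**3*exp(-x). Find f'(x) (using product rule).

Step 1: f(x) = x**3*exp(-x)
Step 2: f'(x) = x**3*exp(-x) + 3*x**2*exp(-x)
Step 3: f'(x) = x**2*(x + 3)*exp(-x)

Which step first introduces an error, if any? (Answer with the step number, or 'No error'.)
Step 2

Step 2 is incorrect due to a sign flip.
The step shows: x**3*exp(-x) + 3*x**2*exp(-x)
The correct value should be: -x**3*exp(-x) + 3*x**2*exp(-x)

Explanation: The sign of one term was flipped: the term -x**3*exp(-x) was incorrectly written as x**3*exp(-x)
The later steps are derived from this incorrect expression, so the error originates in Step 2.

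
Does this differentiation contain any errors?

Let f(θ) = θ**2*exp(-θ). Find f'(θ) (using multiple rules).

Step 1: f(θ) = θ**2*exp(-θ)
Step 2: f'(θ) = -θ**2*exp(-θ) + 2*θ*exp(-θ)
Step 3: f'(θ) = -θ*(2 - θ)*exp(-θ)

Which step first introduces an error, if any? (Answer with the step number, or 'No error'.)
Step 3

Step 3 is incorrect due to a sign flip.
The step shows: -θ*(2 - θ)*exp(-θ)
The correct value should be: θ*(2 - θ)*exp(-θ)

Explanation: The sign of the whole expression was flipped: the term θ*(2 - θ)*exp(-θ) was incorrectly written as -θ*(2 - θ)*exp(-θ)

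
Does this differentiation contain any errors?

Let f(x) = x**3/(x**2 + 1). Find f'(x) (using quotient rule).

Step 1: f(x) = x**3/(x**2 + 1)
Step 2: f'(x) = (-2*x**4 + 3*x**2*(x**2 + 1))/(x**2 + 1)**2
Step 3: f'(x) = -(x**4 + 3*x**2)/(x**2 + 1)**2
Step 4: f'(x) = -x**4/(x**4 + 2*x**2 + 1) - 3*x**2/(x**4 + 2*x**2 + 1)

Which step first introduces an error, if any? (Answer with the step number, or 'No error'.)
Step 3

Step 3 is incorrect due to a sign flip.
The step shows: -(x**4 + 3*x**2)/(x**2 + 1)**2
The correct value should be: (x**4 + 3*x**2)/(x**2 + 1)**2

Explanation: The sign of the whole expression was flipped: the term (x**4 + 3*x**2)/(x**2 + 1)**2 was incorrectly written as -(x**4 + 3*x**2)/(x**2 + 1)**2
The later steps are derived from this incorrect expression, so the error originates in Step 3.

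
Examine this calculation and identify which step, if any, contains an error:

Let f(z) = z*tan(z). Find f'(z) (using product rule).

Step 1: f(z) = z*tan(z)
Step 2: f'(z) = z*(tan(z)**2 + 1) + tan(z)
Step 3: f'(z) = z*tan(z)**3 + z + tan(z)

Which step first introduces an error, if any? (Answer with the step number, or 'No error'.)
Step 3

Step 3 is incorrect due to a wrong exponent.
The step shows: z*tan(z)**3 + z + tan(z)
The correct value should be: z*tan(z)**2 + z + tan(z)

Explanation: The exponent 2 on tan(z) was incorrectly written as 3: the term z*tan(z)**2 was incorrectly written as z*tan(z)**3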